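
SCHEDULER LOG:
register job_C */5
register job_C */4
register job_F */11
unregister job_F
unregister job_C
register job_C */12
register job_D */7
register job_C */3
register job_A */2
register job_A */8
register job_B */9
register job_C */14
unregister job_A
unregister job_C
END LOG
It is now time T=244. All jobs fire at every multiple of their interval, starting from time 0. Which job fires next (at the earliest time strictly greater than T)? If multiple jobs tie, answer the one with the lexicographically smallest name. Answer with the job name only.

Answer: job_D

Derivation:
Op 1: register job_C */5 -> active={job_C:*/5}
Op 2: register job_C */4 -> active={job_C:*/4}
Op 3: register job_F */11 -> active={job_C:*/4, job_F:*/11}
Op 4: unregister job_F -> active={job_C:*/4}
Op 5: unregister job_C -> active={}
Op 6: register job_C */12 -> active={job_C:*/12}
Op 7: register job_D */7 -> active={job_C:*/12, job_D:*/7}
Op 8: register job_C */3 -> active={job_C:*/3, job_D:*/7}
Op 9: register job_A */2 -> active={job_A:*/2, job_C:*/3, job_D:*/7}
Op 10: register job_A */8 -> active={job_A:*/8, job_C:*/3, job_D:*/7}
Op 11: register job_B */9 -> active={job_A:*/8, job_B:*/9, job_C:*/3, job_D:*/7}
Op 12: register job_C */14 -> active={job_A:*/8, job_B:*/9, job_C:*/14, job_D:*/7}
Op 13: unregister job_A -> active={job_B:*/9, job_C:*/14, job_D:*/7}
Op 14: unregister job_C -> active={job_B:*/9, job_D:*/7}
  job_B: interval 9, next fire after T=244 is 252
  job_D: interval 7, next fire after T=244 is 245
Earliest = 245, winner (lex tiebreak) = job_D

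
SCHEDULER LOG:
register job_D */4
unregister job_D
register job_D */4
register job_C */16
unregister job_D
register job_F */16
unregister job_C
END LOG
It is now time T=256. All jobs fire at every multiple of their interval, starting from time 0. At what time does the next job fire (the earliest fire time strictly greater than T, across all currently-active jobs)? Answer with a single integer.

Answer: 272

Derivation:
Op 1: register job_D */4 -> active={job_D:*/4}
Op 2: unregister job_D -> active={}
Op 3: register job_D */4 -> active={job_D:*/4}
Op 4: register job_C */16 -> active={job_C:*/16, job_D:*/4}
Op 5: unregister job_D -> active={job_C:*/16}
Op 6: register job_F */16 -> active={job_C:*/16, job_F:*/16}
Op 7: unregister job_C -> active={job_F:*/16}
  job_F: interval 16, next fire after T=256 is 272
Earliest fire time = 272 (job job_F)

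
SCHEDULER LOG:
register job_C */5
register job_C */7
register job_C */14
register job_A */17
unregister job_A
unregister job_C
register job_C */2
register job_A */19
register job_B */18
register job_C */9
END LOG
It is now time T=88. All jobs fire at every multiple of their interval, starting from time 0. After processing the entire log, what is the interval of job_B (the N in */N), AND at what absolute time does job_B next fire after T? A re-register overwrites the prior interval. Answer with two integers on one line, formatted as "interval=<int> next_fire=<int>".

Op 1: register job_C */5 -> active={job_C:*/5}
Op 2: register job_C */7 -> active={job_C:*/7}
Op 3: register job_C */14 -> active={job_C:*/14}
Op 4: register job_A */17 -> active={job_A:*/17, job_C:*/14}
Op 5: unregister job_A -> active={job_C:*/14}
Op 6: unregister job_C -> active={}
Op 7: register job_C */2 -> active={job_C:*/2}
Op 8: register job_A */19 -> active={job_A:*/19, job_C:*/2}
Op 9: register job_B */18 -> active={job_A:*/19, job_B:*/18, job_C:*/2}
Op 10: register job_C */9 -> active={job_A:*/19, job_B:*/18, job_C:*/9}
Final interval of job_B = 18
Next fire of job_B after T=88: (88//18+1)*18 = 90

Answer: interval=18 next_fire=90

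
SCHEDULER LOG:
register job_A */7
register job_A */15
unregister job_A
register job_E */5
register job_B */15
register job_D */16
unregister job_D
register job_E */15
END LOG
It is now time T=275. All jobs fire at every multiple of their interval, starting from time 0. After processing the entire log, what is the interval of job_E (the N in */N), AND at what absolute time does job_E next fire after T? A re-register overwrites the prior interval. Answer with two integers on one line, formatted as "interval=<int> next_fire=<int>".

Answer: interval=15 next_fire=285

Derivation:
Op 1: register job_A */7 -> active={job_A:*/7}
Op 2: register job_A */15 -> active={job_A:*/15}
Op 3: unregister job_A -> active={}
Op 4: register job_E */5 -> active={job_E:*/5}
Op 5: register job_B */15 -> active={job_B:*/15, job_E:*/5}
Op 6: register job_D */16 -> active={job_B:*/15, job_D:*/16, job_E:*/5}
Op 7: unregister job_D -> active={job_B:*/15, job_E:*/5}
Op 8: register job_E */15 -> active={job_B:*/15, job_E:*/15}
Final interval of job_E = 15
Next fire of job_E after T=275: (275//15+1)*15 = 285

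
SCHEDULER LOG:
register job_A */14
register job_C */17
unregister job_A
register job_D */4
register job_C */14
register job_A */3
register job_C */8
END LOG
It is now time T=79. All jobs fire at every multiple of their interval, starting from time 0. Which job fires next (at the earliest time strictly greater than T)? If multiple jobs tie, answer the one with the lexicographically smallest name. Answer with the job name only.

Answer: job_C

Derivation:
Op 1: register job_A */14 -> active={job_A:*/14}
Op 2: register job_C */17 -> active={job_A:*/14, job_C:*/17}
Op 3: unregister job_A -> active={job_C:*/17}
Op 4: register job_D */4 -> active={job_C:*/17, job_D:*/4}
Op 5: register job_C */14 -> active={job_C:*/14, job_D:*/4}
Op 6: register job_A */3 -> active={job_A:*/3, job_C:*/14, job_D:*/4}
Op 7: register job_C */8 -> active={job_A:*/3, job_C:*/8, job_D:*/4}
  job_A: interval 3, next fire after T=79 is 81
  job_C: interval 8, next fire after T=79 is 80
  job_D: interval 4, next fire after T=79 is 80
Earliest = 80, winner (lex tiebreak) = job_C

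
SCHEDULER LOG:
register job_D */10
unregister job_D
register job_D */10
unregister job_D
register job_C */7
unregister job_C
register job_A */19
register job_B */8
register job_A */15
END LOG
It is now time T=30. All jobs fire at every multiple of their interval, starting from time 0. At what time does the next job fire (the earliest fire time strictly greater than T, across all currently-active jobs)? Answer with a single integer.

Answer: 32

Derivation:
Op 1: register job_D */10 -> active={job_D:*/10}
Op 2: unregister job_D -> active={}
Op 3: register job_D */10 -> active={job_D:*/10}
Op 4: unregister job_D -> active={}
Op 5: register job_C */7 -> active={job_C:*/7}
Op 6: unregister job_C -> active={}
Op 7: register job_A */19 -> active={job_A:*/19}
Op 8: register job_B */8 -> active={job_A:*/19, job_B:*/8}
Op 9: register job_A */15 -> active={job_A:*/15, job_B:*/8}
  job_A: interval 15, next fire after T=30 is 45
  job_B: interval 8, next fire after T=30 is 32
Earliest fire time = 32 (job job_B)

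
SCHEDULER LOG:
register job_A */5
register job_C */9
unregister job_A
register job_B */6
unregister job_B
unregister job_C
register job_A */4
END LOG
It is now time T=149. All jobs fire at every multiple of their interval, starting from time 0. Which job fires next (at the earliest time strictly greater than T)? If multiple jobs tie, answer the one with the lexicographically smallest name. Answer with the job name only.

Op 1: register job_A */5 -> active={job_A:*/5}
Op 2: register job_C */9 -> active={job_A:*/5, job_C:*/9}
Op 3: unregister job_A -> active={job_C:*/9}
Op 4: register job_B */6 -> active={job_B:*/6, job_C:*/9}
Op 5: unregister job_B -> active={job_C:*/9}
Op 6: unregister job_C -> active={}
Op 7: register job_A */4 -> active={job_A:*/4}
  job_A: interval 4, next fire after T=149 is 152
Earliest = 152, winner (lex tiebreak) = job_A

Answer: job_A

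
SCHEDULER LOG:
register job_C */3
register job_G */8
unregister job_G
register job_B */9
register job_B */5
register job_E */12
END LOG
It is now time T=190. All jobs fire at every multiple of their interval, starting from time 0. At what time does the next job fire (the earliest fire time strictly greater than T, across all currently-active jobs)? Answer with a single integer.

Answer: 192

Derivation:
Op 1: register job_C */3 -> active={job_C:*/3}
Op 2: register job_G */8 -> active={job_C:*/3, job_G:*/8}
Op 3: unregister job_G -> active={job_C:*/3}
Op 4: register job_B */9 -> active={job_B:*/9, job_C:*/3}
Op 5: register job_B */5 -> active={job_B:*/5, job_C:*/3}
Op 6: register job_E */12 -> active={job_B:*/5, job_C:*/3, job_E:*/12}
  job_B: interval 5, next fire after T=190 is 195
  job_C: interval 3, next fire after T=190 is 192
  job_E: interval 12, next fire after T=190 is 192
Earliest fire time = 192 (job job_C)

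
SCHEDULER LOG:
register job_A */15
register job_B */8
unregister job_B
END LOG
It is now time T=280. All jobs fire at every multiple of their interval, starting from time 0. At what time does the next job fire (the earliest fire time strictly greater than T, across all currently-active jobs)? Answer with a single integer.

Answer: 285

Derivation:
Op 1: register job_A */15 -> active={job_A:*/15}
Op 2: register job_B */8 -> active={job_A:*/15, job_B:*/8}
Op 3: unregister job_B -> active={job_A:*/15}
  job_A: interval 15, next fire after T=280 is 285
Earliest fire time = 285 (job job_A)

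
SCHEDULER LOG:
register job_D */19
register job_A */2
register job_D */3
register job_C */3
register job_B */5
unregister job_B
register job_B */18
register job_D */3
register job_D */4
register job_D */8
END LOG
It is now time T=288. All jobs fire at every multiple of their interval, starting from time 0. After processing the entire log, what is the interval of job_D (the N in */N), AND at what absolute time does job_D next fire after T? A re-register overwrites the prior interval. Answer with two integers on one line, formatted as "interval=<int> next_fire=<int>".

Answer: interval=8 next_fire=296

Derivation:
Op 1: register job_D */19 -> active={job_D:*/19}
Op 2: register job_A */2 -> active={job_A:*/2, job_D:*/19}
Op 3: register job_D */3 -> active={job_A:*/2, job_D:*/3}
Op 4: register job_C */3 -> active={job_A:*/2, job_C:*/3, job_D:*/3}
Op 5: register job_B */5 -> active={job_A:*/2, job_B:*/5, job_C:*/3, job_D:*/3}
Op 6: unregister job_B -> active={job_A:*/2, job_C:*/3, job_D:*/3}
Op 7: register job_B */18 -> active={job_A:*/2, job_B:*/18, job_C:*/3, job_D:*/3}
Op 8: register job_D */3 -> active={job_A:*/2, job_B:*/18, job_C:*/3, job_D:*/3}
Op 9: register job_D */4 -> active={job_A:*/2, job_B:*/18, job_C:*/3, job_D:*/4}
Op 10: register job_D */8 -> active={job_A:*/2, job_B:*/18, job_C:*/3, job_D:*/8}
Final interval of job_D = 8
Next fire of job_D after T=288: (288//8+1)*8 = 296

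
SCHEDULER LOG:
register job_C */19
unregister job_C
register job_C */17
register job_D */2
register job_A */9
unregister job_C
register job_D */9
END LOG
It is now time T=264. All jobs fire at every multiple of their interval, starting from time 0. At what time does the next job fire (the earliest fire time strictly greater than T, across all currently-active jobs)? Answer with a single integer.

Op 1: register job_C */19 -> active={job_C:*/19}
Op 2: unregister job_C -> active={}
Op 3: register job_C */17 -> active={job_C:*/17}
Op 4: register job_D */2 -> active={job_C:*/17, job_D:*/2}
Op 5: register job_A */9 -> active={job_A:*/9, job_C:*/17, job_D:*/2}
Op 6: unregister job_C -> active={job_A:*/9, job_D:*/2}
Op 7: register job_D */9 -> active={job_A:*/9, job_D:*/9}
  job_A: interval 9, next fire after T=264 is 270
  job_D: interval 9, next fire after T=264 is 270
Earliest fire time = 270 (job job_A)

Answer: 270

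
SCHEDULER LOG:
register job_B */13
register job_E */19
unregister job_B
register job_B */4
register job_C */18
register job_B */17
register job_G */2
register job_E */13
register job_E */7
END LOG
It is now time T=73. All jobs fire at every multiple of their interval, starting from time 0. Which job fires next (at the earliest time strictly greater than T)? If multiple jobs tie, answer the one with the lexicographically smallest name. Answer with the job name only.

Answer: job_G

Derivation:
Op 1: register job_B */13 -> active={job_B:*/13}
Op 2: register job_E */19 -> active={job_B:*/13, job_E:*/19}
Op 3: unregister job_B -> active={job_E:*/19}
Op 4: register job_B */4 -> active={job_B:*/4, job_E:*/19}
Op 5: register job_C */18 -> active={job_B:*/4, job_C:*/18, job_E:*/19}
Op 6: register job_B */17 -> active={job_B:*/17, job_C:*/18, job_E:*/19}
Op 7: register job_G */2 -> active={job_B:*/17, job_C:*/18, job_E:*/19, job_G:*/2}
Op 8: register job_E */13 -> active={job_B:*/17, job_C:*/18, job_E:*/13, job_G:*/2}
Op 9: register job_E */7 -> active={job_B:*/17, job_C:*/18, job_E:*/7, job_G:*/2}
  job_B: interval 17, next fire after T=73 is 85
  job_C: interval 18, next fire after T=73 is 90
  job_E: interval 7, next fire after T=73 is 77
  job_G: interval 2, next fire after T=73 is 74
Earliest = 74, winner (lex tiebreak) = job_G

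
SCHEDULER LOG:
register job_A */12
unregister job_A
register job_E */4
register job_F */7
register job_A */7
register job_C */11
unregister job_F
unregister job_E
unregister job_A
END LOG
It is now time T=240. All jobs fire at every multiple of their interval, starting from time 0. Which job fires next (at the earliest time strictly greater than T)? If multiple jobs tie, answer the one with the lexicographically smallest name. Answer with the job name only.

Op 1: register job_A */12 -> active={job_A:*/12}
Op 2: unregister job_A -> active={}
Op 3: register job_E */4 -> active={job_E:*/4}
Op 4: register job_F */7 -> active={job_E:*/4, job_F:*/7}
Op 5: register job_A */7 -> active={job_A:*/7, job_E:*/4, job_F:*/7}
Op 6: register job_C */11 -> active={job_A:*/7, job_C:*/11, job_E:*/4, job_F:*/7}
Op 7: unregister job_F -> active={job_A:*/7, job_C:*/11, job_E:*/4}
Op 8: unregister job_E -> active={job_A:*/7, job_C:*/11}
Op 9: unregister job_A -> active={job_C:*/11}
  job_C: interval 11, next fire after T=240 is 242
Earliest = 242, winner (lex tiebreak) = job_C

Answer: job_C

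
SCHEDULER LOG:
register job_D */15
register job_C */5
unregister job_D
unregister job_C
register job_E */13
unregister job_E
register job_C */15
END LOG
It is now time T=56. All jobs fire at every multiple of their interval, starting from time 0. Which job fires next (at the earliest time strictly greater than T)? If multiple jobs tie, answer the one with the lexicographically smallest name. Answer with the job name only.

Op 1: register job_D */15 -> active={job_D:*/15}
Op 2: register job_C */5 -> active={job_C:*/5, job_D:*/15}
Op 3: unregister job_D -> active={job_C:*/5}
Op 4: unregister job_C -> active={}
Op 5: register job_E */13 -> active={job_E:*/13}
Op 6: unregister job_E -> active={}
Op 7: register job_C */15 -> active={job_C:*/15}
  job_C: interval 15, next fire after T=56 is 60
Earliest = 60, winner (lex tiebreak) = job_C

Answer: job_C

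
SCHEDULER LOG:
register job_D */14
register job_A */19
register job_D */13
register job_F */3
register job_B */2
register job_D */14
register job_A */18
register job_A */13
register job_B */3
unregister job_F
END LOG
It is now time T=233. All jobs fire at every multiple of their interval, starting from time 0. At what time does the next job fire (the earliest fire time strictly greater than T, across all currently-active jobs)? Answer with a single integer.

Answer: 234

Derivation:
Op 1: register job_D */14 -> active={job_D:*/14}
Op 2: register job_A */19 -> active={job_A:*/19, job_D:*/14}
Op 3: register job_D */13 -> active={job_A:*/19, job_D:*/13}
Op 4: register job_F */3 -> active={job_A:*/19, job_D:*/13, job_F:*/3}
Op 5: register job_B */2 -> active={job_A:*/19, job_B:*/2, job_D:*/13, job_F:*/3}
Op 6: register job_D */14 -> active={job_A:*/19, job_B:*/2, job_D:*/14, job_F:*/3}
Op 7: register job_A */18 -> active={job_A:*/18, job_B:*/2, job_D:*/14, job_F:*/3}
Op 8: register job_A */13 -> active={job_A:*/13, job_B:*/2, job_D:*/14, job_F:*/3}
Op 9: register job_B */3 -> active={job_A:*/13, job_B:*/3, job_D:*/14, job_F:*/3}
Op 10: unregister job_F -> active={job_A:*/13, job_B:*/3, job_D:*/14}
  job_A: interval 13, next fire after T=233 is 234
  job_B: interval 3, next fire after T=233 is 234
  job_D: interval 14, next fire after T=233 is 238
Earliest fire time = 234 (job job_A)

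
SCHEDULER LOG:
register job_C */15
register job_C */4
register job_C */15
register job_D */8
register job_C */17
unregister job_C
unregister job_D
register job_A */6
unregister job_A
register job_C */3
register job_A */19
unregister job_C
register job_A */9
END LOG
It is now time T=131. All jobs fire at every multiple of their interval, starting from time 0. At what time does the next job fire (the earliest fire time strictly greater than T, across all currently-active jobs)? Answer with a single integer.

Answer: 135

Derivation:
Op 1: register job_C */15 -> active={job_C:*/15}
Op 2: register job_C */4 -> active={job_C:*/4}
Op 3: register job_C */15 -> active={job_C:*/15}
Op 4: register job_D */8 -> active={job_C:*/15, job_D:*/8}
Op 5: register job_C */17 -> active={job_C:*/17, job_D:*/8}
Op 6: unregister job_C -> active={job_D:*/8}
Op 7: unregister job_D -> active={}
Op 8: register job_A */6 -> active={job_A:*/6}
Op 9: unregister job_A -> active={}
Op 10: register job_C */3 -> active={job_C:*/3}
Op 11: register job_A */19 -> active={job_A:*/19, job_C:*/3}
Op 12: unregister job_C -> active={job_A:*/19}
Op 13: register job_A */9 -> active={job_A:*/9}
  job_A: interval 9, next fire after T=131 is 135
Earliest fire time = 135 (job job_A)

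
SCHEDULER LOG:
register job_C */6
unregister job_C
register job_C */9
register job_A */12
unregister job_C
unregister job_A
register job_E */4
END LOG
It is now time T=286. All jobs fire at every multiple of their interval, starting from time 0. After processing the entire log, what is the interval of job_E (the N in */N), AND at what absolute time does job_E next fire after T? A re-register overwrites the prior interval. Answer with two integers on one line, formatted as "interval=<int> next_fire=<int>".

Op 1: register job_C */6 -> active={job_C:*/6}
Op 2: unregister job_C -> active={}
Op 3: register job_C */9 -> active={job_C:*/9}
Op 4: register job_A */12 -> active={job_A:*/12, job_C:*/9}
Op 5: unregister job_C -> active={job_A:*/12}
Op 6: unregister job_A -> active={}
Op 7: register job_E */4 -> active={job_E:*/4}
Final interval of job_E = 4
Next fire of job_E after T=286: (286//4+1)*4 = 288

Answer: interval=4 next_fire=288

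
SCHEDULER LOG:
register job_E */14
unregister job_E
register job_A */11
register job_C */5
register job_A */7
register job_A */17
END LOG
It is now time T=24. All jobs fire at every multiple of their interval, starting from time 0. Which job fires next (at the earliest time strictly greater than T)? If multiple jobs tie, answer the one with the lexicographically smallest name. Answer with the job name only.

Answer: job_C

Derivation:
Op 1: register job_E */14 -> active={job_E:*/14}
Op 2: unregister job_E -> active={}
Op 3: register job_A */11 -> active={job_A:*/11}
Op 4: register job_C */5 -> active={job_A:*/11, job_C:*/5}
Op 5: register job_A */7 -> active={job_A:*/7, job_C:*/5}
Op 6: register job_A */17 -> active={job_A:*/17, job_C:*/5}
  job_A: interval 17, next fire after T=24 is 34
  job_C: interval 5, next fire after T=24 is 25
Earliest = 25, winner (lex tiebreak) = job_C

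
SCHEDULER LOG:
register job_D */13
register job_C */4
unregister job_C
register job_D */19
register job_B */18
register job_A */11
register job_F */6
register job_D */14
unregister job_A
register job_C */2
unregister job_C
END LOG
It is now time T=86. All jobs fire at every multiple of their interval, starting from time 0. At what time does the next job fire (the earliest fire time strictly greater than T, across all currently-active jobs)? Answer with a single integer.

Answer: 90

Derivation:
Op 1: register job_D */13 -> active={job_D:*/13}
Op 2: register job_C */4 -> active={job_C:*/4, job_D:*/13}
Op 3: unregister job_C -> active={job_D:*/13}
Op 4: register job_D */19 -> active={job_D:*/19}
Op 5: register job_B */18 -> active={job_B:*/18, job_D:*/19}
Op 6: register job_A */11 -> active={job_A:*/11, job_B:*/18, job_D:*/19}
Op 7: register job_F */6 -> active={job_A:*/11, job_B:*/18, job_D:*/19, job_F:*/6}
Op 8: register job_D */14 -> active={job_A:*/11, job_B:*/18, job_D:*/14, job_F:*/6}
Op 9: unregister job_A -> active={job_B:*/18, job_D:*/14, job_F:*/6}
Op 10: register job_C */2 -> active={job_B:*/18, job_C:*/2, job_D:*/14, job_F:*/6}
Op 11: unregister job_C -> active={job_B:*/18, job_D:*/14, job_F:*/6}
  job_B: interval 18, next fire after T=86 is 90
  job_D: interval 14, next fire after T=86 is 98
  job_F: interval 6, next fire after T=86 is 90
Earliest fire time = 90 (job job_B)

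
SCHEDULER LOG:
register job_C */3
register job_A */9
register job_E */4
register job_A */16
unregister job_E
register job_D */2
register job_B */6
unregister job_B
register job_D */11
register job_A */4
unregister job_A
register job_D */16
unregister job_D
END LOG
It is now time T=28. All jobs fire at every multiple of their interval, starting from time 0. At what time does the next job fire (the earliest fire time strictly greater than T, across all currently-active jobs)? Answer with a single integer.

Op 1: register job_C */3 -> active={job_C:*/3}
Op 2: register job_A */9 -> active={job_A:*/9, job_C:*/3}
Op 3: register job_E */4 -> active={job_A:*/9, job_C:*/3, job_E:*/4}
Op 4: register job_A */16 -> active={job_A:*/16, job_C:*/3, job_E:*/4}
Op 5: unregister job_E -> active={job_A:*/16, job_C:*/3}
Op 6: register job_D */2 -> active={job_A:*/16, job_C:*/3, job_D:*/2}
Op 7: register job_B */6 -> active={job_A:*/16, job_B:*/6, job_C:*/3, job_D:*/2}
Op 8: unregister job_B -> active={job_A:*/16, job_C:*/3, job_D:*/2}
Op 9: register job_D */11 -> active={job_A:*/16, job_C:*/3, job_D:*/11}
Op 10: register job_A */4 -> active={job_A:*/4, job_C:*/3, job_D:*/11}
Op 11: unregister job_A -> active={job_C:*/3, job_D:*/11}
Op 12: register job_D */16 -> active={job_C:*/3, job_D:*/16}
Op 13: unregister job_D -> active={job_C:*/3}
  job_C: interval 3, next fire after T=28 is 30
Earliest fire time = 30 (job job_C)

Answer: 30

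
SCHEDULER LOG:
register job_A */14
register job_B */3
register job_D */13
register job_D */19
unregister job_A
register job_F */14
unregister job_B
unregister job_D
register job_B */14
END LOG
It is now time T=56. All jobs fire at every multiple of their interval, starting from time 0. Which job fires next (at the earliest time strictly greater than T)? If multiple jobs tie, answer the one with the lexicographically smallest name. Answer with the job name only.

Op 1: register job_A */14 -> active={job_A:*/14}
Op 2: register job_B */3 -> active={job_A:*/14, job_B:*/3}
Op 3: register job_D */13 -> active={job_A:*/14, job_B:*/3, job_D:*/13}
Op 4: register job_D */19 -> active={job_A:*/14, job_B:*/3, job_D:*/19}
Op 5: unregister job_A -> active={job_B:*/3, job_D:*/19}
Op 6: register job_F */14 -> active={job_B:*/3, job_D:*/19, job_F:*/14}
Op 7: unregister job_B -> active={job_D:*/19, job_F:*/14}
Op 8: unregister job_D -> active={job_F:*/14}
Op 9: register job_B */14 -> active={job_B:*/14, job_F:*/14}
  job_B: interval 14, next fire after T=56 is 70
  job_F: interval 14, next fire after T=56 is 70
Earliest = 70, winner (lex tiebreak) = job_B

Answer: job_B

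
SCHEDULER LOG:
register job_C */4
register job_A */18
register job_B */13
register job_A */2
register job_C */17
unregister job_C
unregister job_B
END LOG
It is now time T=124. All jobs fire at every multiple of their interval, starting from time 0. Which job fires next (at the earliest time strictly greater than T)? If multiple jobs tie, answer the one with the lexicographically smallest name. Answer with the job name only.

Op 1: register job_C */4 -> active={job_C:*/4}
Op 2: register job_A */18 -> active={job_A:*/18, job_C:*/4}
Op 3: register job_B */13 -> active={job_A:*/18, job_B:*/13, job_C:*/4}
Op 4: register job_A */2 -> active={job_A:*/2, job_B:*/13, job_C:*/4}
Op 5: register job_C */17 -> active={job_A:*/2, job_B:*/13, job_C:*/17}
Op 6: unregister job_C -> active={job_A:*/2, job_B:*/13}
Op 7: unregister job_B -> active={job_A:*/2}
  job_A: interval 2, next fire after T=124 is 126
Earliest = 126, winner (lex tiebreak) = job_A

Answer: job_A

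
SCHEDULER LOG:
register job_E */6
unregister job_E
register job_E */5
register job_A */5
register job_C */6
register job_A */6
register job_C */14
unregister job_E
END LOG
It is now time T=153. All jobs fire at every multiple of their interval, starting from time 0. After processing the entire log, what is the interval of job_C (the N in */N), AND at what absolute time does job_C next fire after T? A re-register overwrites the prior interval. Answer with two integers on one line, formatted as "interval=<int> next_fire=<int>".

Answer: interval=14 next_fire=154

Derivation:
Op 1: register job_E */6 -> active={job_E:*/6}
Op 2: unregister job_E -> active={}
Op 3: register job_E */5 -> active={job_E:*/5}
Op 4: register job_A */5 -> active={job_A:*/5, job_E:*/5}
Op 5: register job_C */6 -> active={job_A:*/5, job_C:*/6, job_E:*/5}
Op 6: register job_A */6 -> active={job_A:*/6, job_C:*/6, job_E:*/5}
Op 7: register job_C */14 -> active={job_A:*/6, job_C:*/14, job_E:*/5}
Op 8: unregister job_E -> active={job_A:*/6, job_C:*/14}
Final interval of job_C = 14
Next fire of job_C after T=153: (153//14+1)*14 = 154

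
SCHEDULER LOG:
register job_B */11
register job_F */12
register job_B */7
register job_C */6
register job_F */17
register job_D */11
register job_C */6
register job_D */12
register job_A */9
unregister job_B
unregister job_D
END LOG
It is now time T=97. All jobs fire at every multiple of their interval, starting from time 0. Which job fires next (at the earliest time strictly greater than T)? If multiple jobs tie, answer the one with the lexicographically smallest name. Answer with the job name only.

Answer: job_A

Derivation:
Op 1: register job_B */11 -> active={job_B:*/11}
Op 2: register job_F */12 -> active={job_B:*/11, job_F:*/12}
Op 3: register job_B */7 -> active={job_B:*/7, job_F:*/12}
Op 4: register job_C */6 -> active={job_B:*/7, job_C:*/6, job_F:*/12}
Op 5: register job_F */17 -> active={job_B:*/7, job_C:*/6, job_F:*/17}
Op 6: register job_D */11 -> active={job_B:*/7, job_C:*/6, job_D:*/11, job_F:*/17}
Op 7: register job_C */6 -> active={job_B:*/7, job_C:*/6, job_D:*/11, job_F:*/17}
Op 8: register job_D */12 -> active={job_B:*/7, job_C:*/6, job_D:*/12, job_F:*/17}
Op 9: register job_A */9 -> active={job_A:*/9, job_B:*/7, job_C:*/6, job_D:*/12, job_F:*/17}
Op 10: unregister job_B -> active={job_A:*/9, job_C:*/6, job_D:*/12, job_F:*/17}
Op 11: unregister job_D -> active={job_A:*/9, job_C:*/6, job_F:*/17}
  job_A: interval 9, next fire after T=97 is 99
  job_C: interval 6, next fire after T=97 is 102
  job_F: interval 17, next fire after T=97 is 102
Earliest = 99, winner (lex tiebreak) = job_A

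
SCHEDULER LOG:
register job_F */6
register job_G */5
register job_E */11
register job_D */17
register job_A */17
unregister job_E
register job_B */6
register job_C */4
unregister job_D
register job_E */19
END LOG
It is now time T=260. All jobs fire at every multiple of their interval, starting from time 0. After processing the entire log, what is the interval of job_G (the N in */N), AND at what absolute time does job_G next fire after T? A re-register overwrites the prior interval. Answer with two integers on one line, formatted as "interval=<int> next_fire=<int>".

Op 1: register job_F */6 -> active={job_F:*/6}
Op 2: register job_G */5 -> active={job_F:*/6, job_G:*/5}
Op 3: register job_E */11 -> active={job_E:*/11, job_F:*/6, job_G:*/5}
Op 4: register job_D */17 -> active={job_D:*/17, job_E:*/11, job_F:*/6, job_G:*/5}
Op 5: register job_A */17 -> active={job_A:*/17, job_D:*/17, job_E:*/11, job_F:*/6, job_G:*/5}
Op 6: unregister job_E -> active={job_A:*/17, job_D:*/17, job_F:*/6, job_G:*/5}
Op 7: register job_B */6 -> active={job_A:*/17, job_B:*/6, job_D:*/17, job_F:*/6, job_G:*/5}
Op 8: register job_C */4 -> active={job_A:*/17, job_B:*/6, job_C:*/4, job_D:*/17, job_F:*/6, job_G:*/5}
Op 9: unregister job_D -> active={job_A:*/17, job_B:*/6, job_C:*/4, job_F:*/6, job_G:*/5}
Op 10: register job_E */19 -> active={job_A:*/17, job_B:*/6, job_C:*/4, job_E:*/19, job_F:*/6, job_G:*/5}
Final interval of job_G = 5
Next fire of job_G after T=260: (260//5+1)*5 = 265

Answer: interval=5 next_fire=265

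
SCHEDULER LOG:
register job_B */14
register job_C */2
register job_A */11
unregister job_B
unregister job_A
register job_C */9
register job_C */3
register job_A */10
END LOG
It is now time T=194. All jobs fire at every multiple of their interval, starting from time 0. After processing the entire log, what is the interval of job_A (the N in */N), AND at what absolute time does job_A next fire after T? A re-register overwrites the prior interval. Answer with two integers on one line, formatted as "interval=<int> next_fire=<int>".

Answer: interval=10 next_fire=200

Derivation:
Op 1: register job_B */14 -> active={job_B:*/14}
Op 2: register job_C */2 -> active={job_B:*/14, job_C:*/2}
Op 3: register job_A */11 -> active={job_A:*/11, job_B:*/14, job_C:*/2}
Op 4: unregister job_B -> active={job_A:*/11, job_C:*/2}
Op 5: unregister job_A -> active={job_C:*/2}
Op 6: register job_C */9 -> active={job_C:*/9}
Op 7: register job_C */3 -> active={job_C:*/3}
Op 8: register job_A */10 -> active={job_A:*/10, job_C:*/3}
Final interval of job_A = 10
Next fire of job_A after T=194: (194//10+1)*10 = 200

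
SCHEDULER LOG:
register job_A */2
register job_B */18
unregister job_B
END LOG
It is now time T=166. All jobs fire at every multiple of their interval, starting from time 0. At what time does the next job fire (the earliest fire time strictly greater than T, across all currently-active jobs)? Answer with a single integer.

Op 1: register job_A */2 -> active={job_A:*/2}
Op 2: register job_B */18 -> active={job_A:*/2, job_B:*/18}
Op 3: unregister job_B -> active={job_A:*/2}
  job_A: interval 2, next fire after T=166 is 168
Earliest fire time = 168 (job job_A)

Answer: 168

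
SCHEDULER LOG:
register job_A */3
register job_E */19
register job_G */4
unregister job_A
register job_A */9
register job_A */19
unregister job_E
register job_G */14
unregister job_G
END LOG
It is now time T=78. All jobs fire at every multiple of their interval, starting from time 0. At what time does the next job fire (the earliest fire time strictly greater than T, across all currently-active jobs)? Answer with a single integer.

Op 1: register job_A */3 -> active={job_A:*/3}
Op 2: register job_E */19 -> active={job_A:*/3, job_E:*/19}
Op 3: register job_G */4 -> active={job_A:*/3, job_E:*/19, job_G:*/4}
Op 4: unregister job_A -> active={job_E:*/19, job_G:*/4}
Op 5: register job_A */9 -> active={job_A:*/9, job_E:*/19, job_G:*/4}
Op 6: register job_A */19 -> active={job_A:*/19, job_E:*/19, job_G:*/4}
Op 7: unregister job_E -> active={job_A:*/19, job_G:*/4}
Op 8: register job_G */14 -> active={job_A:*/19, job_G:*/14}
Op 9: unregister job_G -> active={job_A:*/19}
  job_A: interval 19, next fire after T=78 is 95
Earliest fire time = 95 (job job_A)

Answer: 95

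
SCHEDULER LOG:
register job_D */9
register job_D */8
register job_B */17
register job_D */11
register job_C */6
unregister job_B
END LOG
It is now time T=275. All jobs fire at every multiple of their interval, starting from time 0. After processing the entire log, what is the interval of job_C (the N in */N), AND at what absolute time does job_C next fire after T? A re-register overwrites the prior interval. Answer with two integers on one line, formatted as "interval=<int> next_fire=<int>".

Op 1: register job_D */9 -> active={job_D:*/9}
Op 2: register job_D */8 -> active={job_D:*/8}
Op 3: register job_B */17 -> active={job_B:*/17, job_D:*/8}
Op 4: register job_D */11 -> active={job_B:*/17, job_D:*/11}
Op 5: register job_C */6 -> active={job_B:*/17, job_C:*/6, job_D:*/11}
Op 6: unregister job_B -> active={job_C:*/6, job_D:*/11}
Final interval of job_C = 6
Next fire of job_C after T=275: (275//6+1)*6 = 276

Answer: interval=6 next_fire=276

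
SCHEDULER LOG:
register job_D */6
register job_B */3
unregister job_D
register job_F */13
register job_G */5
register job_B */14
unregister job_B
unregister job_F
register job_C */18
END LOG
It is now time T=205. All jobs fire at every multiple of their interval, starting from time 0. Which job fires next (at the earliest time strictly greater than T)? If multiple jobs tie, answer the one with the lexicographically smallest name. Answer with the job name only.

Answer: job_G

Derivation:
Op 1: register job_D */6 -> active={job_D:*/6}
Op 2: register job_B */3 -> active={job_B:*/3, job_D:*/6}
Op 3: unregister job_D -> active={job_B:*/3}
Op 4: register job_F */13 -> active={job_B:*/3, job_F:*/13}
Op 5: register job_G */5 -> active={job_B:*/3, job_F:*/13, job_G:*/5}
Op 6: register job_B */14 -> active={job_B:*/14, job_F:*/13, job_G:*/5}
Op 7: unregister job_B -> active={job_F:*/13, job_G:*/5}
Op 8: unregister job_F -> active={job_G:*/5}
Op 9: register job_C */18 -> active={job_C:*/18, job_G:*/5}
  job_C: interval 18, next fire after T=205 is 216
  job_G: interval 5, next fire after T=205 is 210
Earliest = 210, winner (lex tiebreak) = job_G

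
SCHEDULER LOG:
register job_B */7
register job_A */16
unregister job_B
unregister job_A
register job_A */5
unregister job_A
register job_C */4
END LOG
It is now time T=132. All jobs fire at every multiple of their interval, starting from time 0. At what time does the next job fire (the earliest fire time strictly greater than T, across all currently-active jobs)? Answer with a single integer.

Answer: 136

Derivation:
Op 1: register job_B */7 -> active={job_B:*/7}
Op 2: register job_A */16 -> active={job_A:*/16, job_B:*/7}
Op 3: unregister job_B -> active={job_A:*/16}
Op 4: unregister job_A -> active={}
Op 5: register job_A */5 -> active={job_A:*/5}
Op 6: unregister job_A -> active={}
Op 7: register job_C */4 -> active={job_C:*/4}
  job_C: interval 4, next fire after T=132 is 136
Earliest fire time = 136 (job job_C)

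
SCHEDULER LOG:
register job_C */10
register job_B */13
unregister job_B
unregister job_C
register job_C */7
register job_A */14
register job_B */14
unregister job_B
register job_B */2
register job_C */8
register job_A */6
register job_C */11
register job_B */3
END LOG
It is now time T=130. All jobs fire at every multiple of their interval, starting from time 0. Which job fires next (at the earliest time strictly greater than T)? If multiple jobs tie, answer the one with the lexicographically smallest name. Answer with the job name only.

Op 1: register job_C */10 -> active={job_C:*/10}
Op 2: register job_B */13 -> active={job_B:*/13, job_C:*/10}
Op 3: unregister job_B -> active={job_C:*/10}
Op 4: unregister job_C -> active={}
Op 5: register job_C */7 -> active={job_C:*/7}
Op 6: register job_A */14 -> active={job_A:*/14, job_C:*/7}
Op 7: register job_B */14 -> active={job_A:*/14, job_B:*/14, job_C:*/7}
Op 8: unregister job_B -> active={job_A:*/14, job_C:*/7}
Op 9: register job_B */2 -> active={job_A:*/14, job_B:*/2, job_C:*/7}
Op 10: register job_C */8 -> active={job_A:*/14, job_B:*/2, job_C:*/8}
Op 11: register job_A */6 -> active={job_A:*/6, job_B:*/2, job_C:*/8}
Op 12: register job_C */11 -> active={job_A:*/6, job_B:*/2, job_C:*/11}
Op 13: register job_B */3 -> active={job_A:*/6, job_B:*/3, job_C:*/11}
  job_A: interval 6, next fire after T=130 is 132
  job_B: interval 3, next fire after T=130 is 132
  job_C: interval 11, next fire after T=130 is 132
Earliest = 132, winner (lex tiebreak) = job_A

Answer: job_A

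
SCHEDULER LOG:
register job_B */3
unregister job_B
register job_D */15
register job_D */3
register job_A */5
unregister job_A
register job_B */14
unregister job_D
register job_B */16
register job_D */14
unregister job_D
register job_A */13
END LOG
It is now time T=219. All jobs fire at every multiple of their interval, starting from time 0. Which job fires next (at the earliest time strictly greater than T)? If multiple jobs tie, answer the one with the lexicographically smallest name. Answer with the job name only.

Op 1: register job_B */3 -> active={job_B:*/3}
Op 2: unregister job_B -> active={}
Op 3: register job_D */15 -> active={job_D:*/15}
Op 4: register job_D */3 -> active={job_D:*/3}
Op 5: register job_A */5 -> active={job_A:*/5, job_D:*/3}
Op 6: unregister job_A -> active={job_D:*/3}
Op 7: register job_B */14 -> active={job_B:*/14, job_D:*/3}
Op 8: unregister job_D -> active={job_B:*/14}
Op 9: register job_B */16 -> active={job_B:*/16}
Op 10: register job_D */14 -> active={job_B:*/16, job_D:*/14}
Op 11: unregister job_D -> active={job_B:*/16}
Op 12: register job_A */13 -> active={job_A:*/13, job_B:*/16}
  job_A: interval 13, next fire after T=219 is 221
  job_B: interval 16, next fire after T=219 is 224
Earliest = 221, winner (lex tiebreak) = job_A

Answer: job_A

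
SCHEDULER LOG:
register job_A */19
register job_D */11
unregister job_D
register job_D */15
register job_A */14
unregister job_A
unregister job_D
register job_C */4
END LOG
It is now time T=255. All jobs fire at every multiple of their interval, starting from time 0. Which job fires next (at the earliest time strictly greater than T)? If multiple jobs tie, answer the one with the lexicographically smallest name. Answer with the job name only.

Answer: job_C

Derivation:
Op 1: register job_A */19 -> active={job_A:*/19}
Op 2: register job_D */11 -> active={job_A:*/19, job_D:*/11}
Op 3: unregister job_D -> active={job_A:*/19}
Op 4: register job_D */15 -> active={job_A:*/19, job_D:*/15}
Op 5: register job_A */14 -> active={job_A:*/14, job_D:*/15}
Op 6: unregister job_A -> active={job_D:*/15}
Op 7: unregister job_D -> active={}
Op 8: register job_C */4 -> active={job_C:*/4}
  job_C: interval 4, next fire after T=255 is 256
Earliest = 256, winner (lex tiebreak) = job_C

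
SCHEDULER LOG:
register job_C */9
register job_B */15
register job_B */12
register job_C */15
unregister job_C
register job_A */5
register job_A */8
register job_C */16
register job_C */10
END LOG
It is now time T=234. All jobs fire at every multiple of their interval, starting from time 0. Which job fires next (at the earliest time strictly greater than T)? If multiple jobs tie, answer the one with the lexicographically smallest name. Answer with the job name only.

Op 1: register job_C */9 -> active={job_C:*/9}
Op 2: register job_B */15 -> active={job_B:*/15, job_C:*/9}
Op 3: register job_B */12 -> active={job_B:*/12, job_C:*/9}
Op 4: register job_C */15 -> active={job_B:*/12, job_C:*/15}
Op 5: unregister job_C -> active={job_B:*/12}
Op 6: register job_A */5 -> active={job_A:*/5, job_B:*/12}
Op 7: register job_A */8 -> active={job_A:*/8, job_B:*/12}
Op 8: register job_C */16 -> active={job_A:*/8, job_B:*/12, job_C:*/16}
Op 9: register job_C */10 -> active={job_A:*/8, job_B:*/12, job_C:*/10}
  job_A: interval 8, next fire after T=234 is 240
  job_B: interval 12, next fire after T=234 is 240
  job_C: interval 10, next fire after T=234 is 240
Earliest = 240, winner (lex tiebreak) = job_A

Answer: job_A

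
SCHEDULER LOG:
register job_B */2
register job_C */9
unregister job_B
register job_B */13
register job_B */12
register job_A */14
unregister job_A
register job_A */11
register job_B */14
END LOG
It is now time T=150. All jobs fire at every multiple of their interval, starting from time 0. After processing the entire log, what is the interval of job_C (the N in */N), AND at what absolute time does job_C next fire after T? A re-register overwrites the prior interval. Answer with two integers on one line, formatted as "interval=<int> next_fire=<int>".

Answer: interval=9 next_fire=153

Derivation:
Op 1: register job_B */2 -> active={job_B:*/2}
Op 2: register job_C */9 -> active={job_B:*/2, job_C:*/9}
Op 3: unregister job_B -> active={job_C:*/9}
Op 4: register job_B */13 -> active={job_B:*/13, job_C:*/9}
Op 5: register job_B */12 -> active={job_B:*/12, job_C:*/9}
Op 6: register job_A */14 -> active={job_A:*/14, job_B:*/12, job_C:*/9}
Op 7: unregister job_A -> active={job_B:*/12, job_C:*/9}
Op 8: register job_A */11 -> active={job_A:*/11, job_B:*/12, job_C:*/9}
Op 9: register job_B */14 -> active={job_A:*/11, job_B:*/14, job_C:*/9}
Final interval of job_C = 9
Next fire of job_C after T=150: (150//9+1)*9 = 153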